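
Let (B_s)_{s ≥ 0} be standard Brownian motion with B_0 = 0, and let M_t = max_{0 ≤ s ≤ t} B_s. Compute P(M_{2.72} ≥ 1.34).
P(M_{2.72} ≥ 1.34) = 2·P(B_{2.72} ≥ 1.34) = 2(1 − Φ(1.34/√2.72)) ≈ 0.4165

By the reflection principle for Brownian motion, P(M_t ≥ a) = 2 · P(B_t ≥ a) for a ≥ 0. Since B_t ~ N(0, t), P(B_t ≥ 1.34) = 1 − Φ(1.34/√t) = 1 − Φ(1.34/√2.72) = 1 − Φ(0.8125). So
  P(M_{2.72} ≥ 1.34) = 2(1 − Φ(0.8125)) ≈ 0.4165.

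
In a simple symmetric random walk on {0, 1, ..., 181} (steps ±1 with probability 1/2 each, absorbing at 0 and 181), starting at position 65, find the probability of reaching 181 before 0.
P(hit 181 before 0) = 65/181

Let u_k = P(hit 181 before 0 | start at k). Then u_0 = 0, u_181 = 1, and u_k = u_{k-1}/2 + u_{k+1}/2 for 1 ≤ k ≤ 180. This harmonic recurrence is solved by u_k = k/181, giving u_65 = 65/181.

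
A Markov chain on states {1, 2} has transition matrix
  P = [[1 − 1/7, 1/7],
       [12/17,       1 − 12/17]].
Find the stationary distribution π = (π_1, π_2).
π_1 = 84/101, π_2 = 17/101

Solve πP = π with π_1 + π_2 = 1. From πP = π: π_1 · (1 − 1/7) + π_2 · 12/17 = π_1 ⇒ π_2 · 12/17 = π_1 · 1/7 ⇒ π_2/π_1 = (1/7)/(12/17) = 17/84. Together with π_1 + π_2 = 1:
  π_1 = (12/17)/(1/7 + 12/17) = (12/17)/(101/119) = 84/101,
  π_2 = (1/7)/(1/7 + 12/17) = (1/7)/(101/119) = 17/101.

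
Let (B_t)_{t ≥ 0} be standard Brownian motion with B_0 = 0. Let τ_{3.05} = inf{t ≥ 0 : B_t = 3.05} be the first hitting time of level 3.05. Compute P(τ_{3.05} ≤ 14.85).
P(τ_{3.05} ≤ 14.85) = 2(1 − Φ(3.05/√14.85)) = 2(1 − Φ(0.7915)) ≈ 0.4287

By the reflection principle for standard BM, P(τ_b ≤ t) = 2 · P(B_t ≥ b). Since B_t ~ N(0, t), P(B_t ≥ 3.05) = 1 − Φ(3.05/√t) = 1 − Φ(3.05/√14.85) = 1 − Φ(0.7915) ≈ 0.21433. Doubling: P(τ_{3.05} ≤ 14.85) ≈ 2 · 0.21433 = 0.42866 ≈ 0.4287.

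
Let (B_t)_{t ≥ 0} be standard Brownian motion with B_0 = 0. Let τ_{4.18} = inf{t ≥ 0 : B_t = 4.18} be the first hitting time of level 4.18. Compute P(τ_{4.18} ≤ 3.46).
P(τ_{4.18} ≤ 3.46) = 2(1 − Φ(4.18/√3.46)) = 2(1 − Φ(2.2472)) ≈ 0.0246

By the reflection principle for standard BM, P(τ_b ≤ t) = 2 · P(B_t ≥ b). Since B_t ~ N(0, t), P(B_t ≥ 4.18) = 1 − Φ(4.18/√t) = 1 − Φ(4.18/√3.46) = 1 − Φ(2.2472) ≈ 0.01231. Doubling: P(τ_{4.18} ≤ 3.46) ≈ 2 · 0.01231 = 0.02462 ≈ 0.0246.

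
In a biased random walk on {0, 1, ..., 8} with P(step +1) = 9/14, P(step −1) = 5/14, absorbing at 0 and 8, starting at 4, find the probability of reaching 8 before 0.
P(hit 8 before 0) = (1 − (5/9)^4) / (1 − (5/9)^8) = 6561/7186

Let u_k denote P(reach 8 before 0 | start at k). Boundary: u_0 = 0, u_8 = 1. Recurrence: u_k = 9/14·u_{k+1} + 5/14·u_{k-1} for 1 ≤ k ≤ 7. Try u_k = A + B·r^k with r = q/p = (5/14)/(9/14) = 5/9. Substitution satisfies the recurrence; boundary conditions give:
  u_k = (1 − r^k) / (1 − r^N) = (1 − (5/9)^4) / (1 − (5/9)^8) = 6561/7186.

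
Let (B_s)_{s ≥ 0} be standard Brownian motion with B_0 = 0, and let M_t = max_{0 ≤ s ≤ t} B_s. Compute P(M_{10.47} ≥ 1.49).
P(M_{10.47} ≥ 1.49) = 2·P(B_{10.47} ≥ 1.49) = 2(1 − Φ(1.49/√10.47)) ≈ 0.6452

By the reflection principle for Brownian motion, P(M_t ≥ a) = 2 · P(B_t ≥ a) for a ≥ 0. Since B_t ~ N(0, t), P(B_t ≥ 1.49) = 1 − Φ(1.49/√t) = 1 − Φ(1.49/√10.47) = 1 − Φ(0.4605). So
  P(M_{10.47} ≥ 1.49) = 2(1 − Φ(0.4605)) ≈ 0.6452.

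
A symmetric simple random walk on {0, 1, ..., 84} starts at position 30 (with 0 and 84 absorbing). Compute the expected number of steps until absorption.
E[τ | X_0 = 30] = 1620

Let v_k = E[τ | X_0 = k]. Boundary: v_0 = v_84 = 0. Recurrence: v_k = 1 + (v_{k-1} + v_{k+1})/2 for 1 ≤ k ≤ 83. The particular solution to v_k − (v_{k-1} + v_{k+1})/2 = 1 is v_k = −k^2. Adding homogeneous solution A + B k and matching boundaries gives v_k = k (84 − k). Substituting k = 30: v_30 = 30 · 54 = 1620.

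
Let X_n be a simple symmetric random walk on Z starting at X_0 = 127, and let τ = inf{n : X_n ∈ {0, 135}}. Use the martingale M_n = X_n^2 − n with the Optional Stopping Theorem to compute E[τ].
E[τ] = 1016

M_n = X_n^2 − n is a martingale (since E[X_{n+1}^2 | F_n] = X_n^2 + 1). By OST (τ has finite mean in a bounded region), E[M_τ] = E[M_0] = X_0^2 − 0 = 127^2 = 16129. Also E[M_τ] = E[X_τ^2] − E[τ]. The walk exits at 0 or 135, with P(hit 135 first) = 127/135, so E[X_τ^2] = 135^2 · 127/135 + 0 = 17145. Thus E[τ] = E[X_τ^2] − E[M_τ] = 17145 − 16129 = 1016 = 127(135 − 127) = 1016.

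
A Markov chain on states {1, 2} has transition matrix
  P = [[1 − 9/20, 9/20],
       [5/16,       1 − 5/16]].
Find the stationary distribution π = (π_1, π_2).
π_1 = 25/61, π_2 = 36/61

Solve πP = π with π_1 + π_2 = 1. From πP = π: π_1 · (1 − 9/20) + π_2 · 5/16 = π_1 ⇒ π_2 · 5/16 = π_1 · 9/20 ⇒ π_2/π_1 = (9/20)/(5/16) = 36/25. Together with π_1 + π_2 = 1:
  π_1 = (5/16)/(9/20 + 5/16) = (5/16)/(61/80) = 25/61,
  π_2 = (9/20)/(9/20 + 5/16) = (9/20)/(61/80) = 36/61.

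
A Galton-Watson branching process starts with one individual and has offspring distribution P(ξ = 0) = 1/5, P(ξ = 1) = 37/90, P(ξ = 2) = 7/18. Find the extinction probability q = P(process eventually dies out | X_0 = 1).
q = 18/35

The pgf is f(s) = 1/5 + 37/90·s + 7/18·s². The extinction probability q is the smallest fixed point of f in [0, 1]. Setting s = f(s):
  7/18·s² + (37/90 − 1)·s + 1/5 = 0
  7/18·s² − (1/5 + 7/18)·s + 1/5 = 0
which factors as (s − 1)·(7/18·s − 1/5) = 0, giving roots s = 1 and s = (1/5)/(7/18) = 18/35.
Mean offspring μ = 37/90 + 2·7/18 = 107/90 > 1 (supercritical), so q < 1. The extinction probability is the smaller root: q = (1/5)/(7/18) = 18/35.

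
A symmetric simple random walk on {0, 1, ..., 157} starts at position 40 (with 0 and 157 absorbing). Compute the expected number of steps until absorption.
E[τ | X_0 = 40] = 4680

Let v_k = E[τ | X_0 = k]. Boundary: v_0 = v_157 = 0. Recurrence: v_k = 1 + (v_{k-1} + v_{k+1})/2 for 1 ≤ k ≤ 156. The particular solution to v_k − (v_{k-1} + v_{k+1})/2 = 1 is v_k = −k^2. Adding homogeneous solution A + B k and matching boundaries gives v_k = k (157 − k). Substituting k = 40: v_40 = 40 · 117 = 4680.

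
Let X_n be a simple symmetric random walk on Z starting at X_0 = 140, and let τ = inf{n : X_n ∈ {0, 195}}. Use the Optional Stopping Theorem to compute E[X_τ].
E[X_τ] = 140

X_n is a martingale and τ is a bounded-mean stopping time (indeed τ is finite a.s. with bounded expectation since the walk is in a bounded region). By the OST, E[X_τ] = E[X_0] = 140. Equivalently: E[X_τ] = 195 · P(hit 195 first) + 0 · P(hit 0 first) = 195 · (140/195) = 140.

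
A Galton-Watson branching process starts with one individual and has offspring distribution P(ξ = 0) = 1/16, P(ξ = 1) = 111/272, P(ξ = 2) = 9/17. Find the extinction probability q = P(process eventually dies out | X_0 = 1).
q = 17/144

The pgf is f(s) = 1/16 + 111/272·s + 9/17·s². The extinction probability q is the smallest fixed point of f in [0, 1]. Setting s = f(s):
  9/17·s² + (111/272 − 1)·s + 1/16 = 0
  9/17·s² − (1/16 + 9/17)·s + 1/16 = 0
which factors as (s − 1)·(9/17·s − 1/16) = 0, giving roots s = 1 and s = (1/16)/(9/17) = 17/144.
Mean offspring μ = 111/272 + 2·9/17 = 399/272 > 1 (supercritical), so q < 1. The extinction probability is the smaller root: q = (1/16)/(9/17) = 17/144.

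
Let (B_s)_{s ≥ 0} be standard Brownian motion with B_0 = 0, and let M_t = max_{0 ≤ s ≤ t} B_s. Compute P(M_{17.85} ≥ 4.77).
P(M_{17.85} ≥ 4.77) = 2·P(B_{17.85} ≥ 4.77) = 2(1 − Φ(4.77/√17.85)) ≈ 0.2589

By the reflection principle for Brownian motion, P(M_t ≥ a) = 2 · P(B_t ≥ a) for a ≥ 0. Since B_t ~ N(0, t), P(B_t ≥ 4.77) = 1 − Φ(4.77/√t) = 1 − Φ(4.77/√17.85) = 1 − Φ(1.1290). So
  P(M_{17.85} ≥ 4.77) = 2(1 − Φ(1.1290)) ≈ 0.2589.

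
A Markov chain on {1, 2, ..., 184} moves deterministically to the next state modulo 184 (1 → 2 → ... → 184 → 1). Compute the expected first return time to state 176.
E[T_176 | X_0 = 176] = 184

The chain cycles deterministically, so starting at state 176 it returns in exactly 184 steps. Equivalently, the stationary distribution is uniform π_j = 1/184 for every state j, so by Kac's formula E[T_176] = 1/π_176 = 184.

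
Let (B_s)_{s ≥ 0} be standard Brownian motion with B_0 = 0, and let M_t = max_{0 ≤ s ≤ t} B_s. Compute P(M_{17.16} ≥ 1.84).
P(M_{17.16} ≥ 1.84) = 2·P(B_{17.16} ≥ 1.84) = 2(1 − Φ(1.84/√17.16)) ≈ 0.6569

By the reflection principle for Brownian motion, P(M_t ≥ a) = 2 · P(B_t ≥ a) for a ≥ 0. Since B_t ~ N(0, t), P(B_t ≥ 1.84) = 1 − Φ(1.84/√t) = 1 − Φ(1.84/√17.16) = 1 − Φ(0.4442). So
  P(M_{17.16} ≥ 1.84) = 2(1 − Φ(0.4442)) ≈ 0.6569.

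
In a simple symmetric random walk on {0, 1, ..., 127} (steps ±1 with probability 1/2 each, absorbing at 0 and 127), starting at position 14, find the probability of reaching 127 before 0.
P(hit 127 before 0) = 14/127

Let u_k = P(hit 127 before 0 | start at k). Then u_0 = 0, u_127 = 1, and u_k = u_{k-1}/2 + u_{k+1}/2 for 1 ≤ k ≤ 126. This harmonic recurrence is solved by u_k = k/127, giving u_14 = 14/127.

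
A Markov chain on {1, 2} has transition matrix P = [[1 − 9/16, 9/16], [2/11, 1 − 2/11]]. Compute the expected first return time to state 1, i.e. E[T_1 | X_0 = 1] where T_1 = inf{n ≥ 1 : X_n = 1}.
E[T_1 | X_0 = 1] = 1/π_1 = 131/32

For an irreducible recurrent Markov chain with stationary distribution π, E[T_i | X_0 = i] = 1/π_i (Kac's formula). Here π_1 = (2/11)/(9/16 + 2/11) = (2/11)/(131/176) = 32/131, so E[T_1 | X_0 = 1] = 1/π_1 = (9/16 + 2/11)/(2/11) = (131/176)/(2/11) = 131/32.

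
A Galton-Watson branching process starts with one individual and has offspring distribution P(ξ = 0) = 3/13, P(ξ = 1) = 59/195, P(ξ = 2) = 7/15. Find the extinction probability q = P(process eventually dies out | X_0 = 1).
q = 45/91

The pgf is f(s) = 3/13 + 59/195·s + 7/15·s². The extinction probability q is the smallest fixed point of f in [0, 1]. Setting s = f(s):
  7/15·s² + (59/195 − 1)·s + 3/13 = 0
  7/15·s² − (3/13 + 7/15)·s + 3/13 = 0
which factors as (s − 1)·(7/15·s − 3/13) = 0, giving roots s = 1 and s = (3/13)/(7/15) = 45/91.
Mean offspring μ = 59/195 + 2·7/15 = 241/195 > 1 (supercritical), so q < 1. The extinction probability is the smaller root: q = (3/13)/(7/15) = 45/91.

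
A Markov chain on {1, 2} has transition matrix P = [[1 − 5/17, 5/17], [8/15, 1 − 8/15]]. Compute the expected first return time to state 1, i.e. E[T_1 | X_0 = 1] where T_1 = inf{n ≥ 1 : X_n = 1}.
E[T_1 | X_0 = 1] = 1/π_1 = 211/136

For an irreducible recurrent Markov chain with stationary distribution π, E[T_i | X_0 = i] = 1/π_i (Kac's formula). Here π_1 = (8/15)/(5/17 + 8/15) = (8/15)/(211/255) = 136/211, so E[T_1 | X_0 = 1] = 1/π_1 = (5/17 + 8/15)/(8/15) = (211/255)/(8/15) = 211/136.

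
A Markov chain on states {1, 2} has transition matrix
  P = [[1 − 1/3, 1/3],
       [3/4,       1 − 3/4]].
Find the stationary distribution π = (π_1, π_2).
π_1 = 9/13, π_2 = 4/13

Solve πP = π with π_1 + π_2 = 1. From πP = π: π_1 · (1 − 1/3) + π_2 · 3/4 = π_1 ⇒ π_2 · 3/4 = π_1 · 1/3 ⇒ π_2/π_1 = (1/3)/(3/4) = 4/9. Together with π_1 + π_2 = 1:
  π_1 = (3/4)/(1/3 + 3/4) = (3/4)/(13/12) = 9/13,
  π_2 = (1/3)/(1/3 + 3/4) = (1/3)/(13/12) = 4/13.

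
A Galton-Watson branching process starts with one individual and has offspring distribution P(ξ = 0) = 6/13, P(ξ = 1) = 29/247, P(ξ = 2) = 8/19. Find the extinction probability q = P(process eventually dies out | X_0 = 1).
q = 1

Mean offspring μ = 0·6/13 + 1·29/247 + 2·8/19 = 237/247 ≤ 1. For μ ≤ 1 with offspring not concentrated at 1, the Galton-Watson process goes extinct almost surely, so q = 1.
(Algebraic check: The pgf is f(s) = 6/13 + 29/247·s + 8/19·s². The extinction probability q is the smallest fixed point of f in [0, 1]. Setting s = f(s):
  8/19·s² + (29/247 − 1)·s + 6/13 = 0
  8/19·s² − (6/13 + 8/19)·s + 6/13 = 0
which factors as (s − 1)·(8/19·s − 6/13) = 0, giving roots s = 1 and s = (6/13)/(8/19) = 57/52. Since 57/52 ≥ 1, the smallest root in [0, 1] is s = 1.)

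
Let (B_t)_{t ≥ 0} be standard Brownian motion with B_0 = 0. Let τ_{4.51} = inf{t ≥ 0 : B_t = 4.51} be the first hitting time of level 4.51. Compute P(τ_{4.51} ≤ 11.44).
P(τ_{4.51} ≤ 11.44) = 2(1 − Φ(4.51/√11.44)) = 2(1 − Φ(1.3334)) ≈ 0.1824

By the reflection principle for standard BM, P(τ_b ≤ t) = 2 · P(B_t ≥ b). Since B_t ~ N(0, t), P(B_t ≥ 4.51) = 1 − Φ(4.51/√t) = 1 − Φ(4.51/√11.44) = 1 − Φ(1.3334) ≈ 0.09120. Doubling: P(τ_{4.51} ≤ 11.44) ≈ 2 · 0.09120 = 0.18240 ≈ 0.1824.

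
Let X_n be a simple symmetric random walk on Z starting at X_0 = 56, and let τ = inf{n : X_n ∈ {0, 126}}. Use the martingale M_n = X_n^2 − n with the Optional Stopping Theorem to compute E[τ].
E[τ] = 3920

M_n = X_n^2 − n is a martingale (since E[X_{n+1}^2 | F_n] = X_n^2 + 1). By OST (τ has finite mean in a bounded region), E[M_τ] = E[M_0] = X_0^2 − 0 = 56^2 = 3136. Also E[M_τ] = E[X_τ^2] − E[τ]. The walk exits at 0 or 126, with P(hit 126 first) = 56/126, so E[X_τ^2] = 126^2 · 56/126 + 0 = 7056. Thus E[τ] = E[X_τ^2] − E[M_τ] = 7056 − 3136 = 3920 = 56(126 − 56) = 3920.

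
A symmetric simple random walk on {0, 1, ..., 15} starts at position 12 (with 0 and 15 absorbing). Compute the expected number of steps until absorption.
E[τ | X_0 = 12] = 36

Let v_k = E[τ | X_0 = k]. Boundary: v_0 = v_15 = 0. Recurrence: v_k = 1 + (v_{k-1} + v_{k+1})/2 for 1 ≤ k ≤ 14. The particular solution to v_k − (v_{k-1} + v_{k+1})/2 = 1 is v_k = −k^2. Adding homogeneous solution A + B k and matching boundaries gives v_k = k (15 − k). Substituting k = 12: v_12 = 12 · 3 = 36.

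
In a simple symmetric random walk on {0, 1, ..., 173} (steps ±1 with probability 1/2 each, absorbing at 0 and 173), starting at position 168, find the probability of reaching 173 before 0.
P(hit 173 before 0) = 168/173

Let u_k = P(hit 173 before 0 | start at k). Then u_0 = 0, u_173 = 1, and u_k = u_{k-1}/2 + u_{k+1}/2 for 1 ≤ k ≤ 172. This harmonic recurrence is solved by u_k = k/173, giving u_168 = 168/173.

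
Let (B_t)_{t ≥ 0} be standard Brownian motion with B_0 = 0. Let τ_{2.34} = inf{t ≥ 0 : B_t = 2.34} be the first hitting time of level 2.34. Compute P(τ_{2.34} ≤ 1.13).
P(τ_{2.34} ≤ 1.13) = 2(1 − Φ(2.34/√1.13)) = 2(1 − Φ(2.2013)) ≈ 0.0277

By the reflection principle for standard BM, P(τ_b ≤ t) = 2 · P(B_t ≥ b). Since B_t ~ N(0, t), P(B_t ≥ 2.34) = 1 − Φ(2.34/√t) = 1 − Φ(2.34/√1.13) = 1 − Φ(2.2013) ≈ 0.01386. Doubling: P(τ_{2.34} ≤ 1.13) ≈ 2 · 0.01386 = 0.02772 ≈ 0.0277.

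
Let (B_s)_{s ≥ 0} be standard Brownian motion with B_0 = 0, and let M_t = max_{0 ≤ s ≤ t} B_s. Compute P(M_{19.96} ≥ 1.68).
P(M_{19.96} ≥ 1.68) = 2·P(B_{19.96} ≥ 1.68) = 2(1 − Φ(1.68/√19.96)) ≈ 0.7069

By the reflection principle for Brownian motion, P(M_t ≥ a) = 2 · P(B_t ≥ a) for a ≥ 0. Since B_t ~ N(0, t), P(B_t ≥ 1.68) = 1 − Φ(1.68/√t) = 1 − Φ(1.68/√19.96) = 1 − Φ(0.3760). So
  P(M_{19.96} ≥ 1.68) = 2(1 − Φ(0.3760)) ≈ 0.7069.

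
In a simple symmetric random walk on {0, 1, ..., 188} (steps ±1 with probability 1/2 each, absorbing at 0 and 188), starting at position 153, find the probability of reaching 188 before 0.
P(hit 188 before 0) = 153/188

Let u_k = P(hit 188 before 0 | start at k). Then u_0 = 0, u_188 = 1, and u_k = u_{k-1}/2 + u_{k+1}/2 for 1 ≤ k ≤ 187. This harmonic recurrence is solved by u_k = k/188, giving u_153 = 153/188.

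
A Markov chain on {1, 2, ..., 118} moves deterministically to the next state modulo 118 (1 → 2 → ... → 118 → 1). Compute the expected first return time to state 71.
E[T_71 | X_0 = 71] = 118

The chain cycles deterministically, so starting at state 71 it returns in exactly 118 steps. Equivalently, the stationary distribution is uniform π_j = 1/118 for every state j, so by Kac's formula E[T_71] = 1/π_71 = 118.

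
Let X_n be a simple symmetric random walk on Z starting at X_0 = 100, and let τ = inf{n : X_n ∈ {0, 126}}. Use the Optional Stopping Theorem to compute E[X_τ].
E[X_τ] = 100

X_n is a martingale and τ is a bounded-mean stopping time (indeed τ is finite a.s. with bounded expectation since the walk is in a bounded region). By the OST, E[X_τ] = E[X_0] = 100. Equivalently: E[X_τ] = 126 · P(hit 126 first) + 0 · P(hit 0 first) = 126 · (100/126) = 100.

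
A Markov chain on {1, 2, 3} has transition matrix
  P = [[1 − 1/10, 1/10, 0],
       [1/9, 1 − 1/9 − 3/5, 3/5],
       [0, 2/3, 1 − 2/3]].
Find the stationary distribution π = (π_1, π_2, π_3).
π = (100/271, 90/271, 81/271)

This is a birth-death chain on three states, which satisfies detailed balance: π_1 · P_{12} = π_2 · P_{21} and π_2 · P_{23} = π_3 · P_{32}.
From π_1 · 1/10 = π_2 · 1/9: π_2/π_1 = (1/10)/(1/9) = 9/10.
From π_2 · 3/5 = π_3 · 2/3: π_3/π_2 = (3/5)/(2/3) = 9/10.
Take π_1 proportional to 1; then unnormalized π = (1, 9/10, 81/100). Normalize by dividing by the sum 271/100:
  π = (100/271, 90/271, 81/271).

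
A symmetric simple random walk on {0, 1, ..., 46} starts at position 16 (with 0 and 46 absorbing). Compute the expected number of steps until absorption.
E[τ | X_0 = 16] = 480

Let v_k = E[τ | X_0 = k]. Boundary: v_0 = v_46 = 0. Recurrence: v_k = 1 + (v_{k-1} + v_{k+1})/2 for 1 ≤ k ≤ 45. The particular solution to v_k − (v_{k-1} + v_{k+1})/2 = 1 is v_k = −k^2. Adding homogeneous solution A + B k and matching boundaries gives v_k = k (46 − k). Substituting k = 16: v_16 = 16 · 30 = 480.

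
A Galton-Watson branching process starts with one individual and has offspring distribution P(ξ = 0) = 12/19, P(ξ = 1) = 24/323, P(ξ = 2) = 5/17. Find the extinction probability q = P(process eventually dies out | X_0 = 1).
q = 1

Mean offspring μ = 0·12/19 + 1·24/323 + 2·5/17 = 214/323 ≤ 1. For μ ≤ 1 with offspring not concentrated at 1, the Galton-Watson process goes extinct almost surely, so q = 1.
(Algebraic check: The pgf is f(s) = 12/19 + 24/323·s + 5/17·s². The extinction probability q is the smallest fixed point of f in [0, 1]. Setting s = f(s):
  5/17·s² + (24/323 − 1)·s + 12/19 = 0
  5/17·s² − (12/19 + 5/17)·s + 12/19 = 0
which factors as (s − 1)·(5/17·s − 12/19) = 0, giving roots s = 1 and s = (12/19)/(5/17) = 204/95. Since 204/95 ≥ 1, the smallest root in [0, 1] is s = 1.)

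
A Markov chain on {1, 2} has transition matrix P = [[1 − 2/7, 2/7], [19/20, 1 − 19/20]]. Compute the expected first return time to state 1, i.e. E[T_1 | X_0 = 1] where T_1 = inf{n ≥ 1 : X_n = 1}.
E[T_1 | X_0 = 1] = 1/π_1 = 173/133

For an irreducible recurrent Markov chain with stationary distribution π, E[T_i | X_0 = i] = 1/π_i (Kac's formula). Here π_1 = (19/20)/(2/7 + 19/20) = (19/20)/(173/140) = 133/173, so E[T_1 | X_0 = 1] = 1/π_1 = (2/7 + 19/20)/(19/20) = (173/140)/(19/20) = 173/133.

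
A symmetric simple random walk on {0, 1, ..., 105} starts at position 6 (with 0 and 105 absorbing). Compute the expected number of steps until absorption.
E[τ | X_0 = 6] = 594

Let v_k = E[τ | X_0 = k]. Boundary: v_0 = v_105 = 0. Recurrence: v_k = 1 + (v_{k-1} + v_{k+1})/2 for 1 ≤ k ≤ 104. The particular solution to v_k − (v_{k-1} + v_{k+1})/2 = 1 is v_k = −k^2. Adding homogeneous solution A + B k and matching boundaries gives v_k = k (105 − k). Substituting k = 6: v_6 = 6 · 99 = 594.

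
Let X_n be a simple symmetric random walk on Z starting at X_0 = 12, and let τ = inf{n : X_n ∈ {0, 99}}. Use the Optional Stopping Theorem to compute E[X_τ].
E[X_τ] = 12

X_n is a martingale and τ is a bounded-mean stopping time (indeed τ is finite a.s. with bounded expectation since the walk is in a bounded region). By the OST, E[X_τ] = E[X_0] = 12. Equivalently: E[X_τ] = 99 · P(hit 99 first) + 0 · P(hit 0 first) = 99 · (12/99) = 12.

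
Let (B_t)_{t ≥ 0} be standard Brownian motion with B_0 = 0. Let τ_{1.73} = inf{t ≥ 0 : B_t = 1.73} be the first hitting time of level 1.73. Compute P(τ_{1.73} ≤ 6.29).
P(τ_{1.73} ≤ 6.29) = 2(1 − Φ(1.73/√6.29)) = 2(1 − Φ(0.6898)) ≈ 0.4903

By the reflection principle for standard BM, P(τ_b ≤ t) = 2 · P(B_t ≥ b). Since B_t ~ N(0, t), P(B_t ≥ 1.73) = 1 − Φ(1.73/√t) = 1 − Φ(1.73/√6.29) = 1 − Φ(0.6898) ≈ 0.24516. Doubling: P(τ_{1.73} ≤ 6.29) ≈ 2 · 0.24516 = 0.49032 ≈ 0.4903.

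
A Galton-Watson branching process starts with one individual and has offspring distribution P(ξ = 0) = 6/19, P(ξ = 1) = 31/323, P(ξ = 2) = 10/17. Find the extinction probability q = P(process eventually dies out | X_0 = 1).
q = 51/95

The pgf is f(s) = 6/19 + 31/323·s + 10/17·s². The extinction probability q is the smallest fixed point of f in [0, 1]. Setting s = f(s):
  10/17·s² + (31/323 − 1)·s + 6/19 = 0
  10/17·s² − (6/19 + 10/17)·s + 6/19 = 0
which factors as (s − 1)·(10/17·s − 6/19) = 0, giving roots s = 1 and s = (6/19)/(10/17) = 51/95.
Mean offspring μ = 31/323 + 2·10/17 = 411/323 > 1 (supercritical), so q < 1. The extinction probability is the smaller root: q = (6/19)/(10/17) = 51/95.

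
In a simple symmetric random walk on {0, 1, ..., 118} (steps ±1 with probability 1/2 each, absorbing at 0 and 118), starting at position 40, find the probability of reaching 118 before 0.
P(hit 118 before 0) = 40/118 = 20/59

Let u_k = P(hit 118 before 0 | start at k). Then u_0 = 0, u_118 = 1, and u_k = u_{k-1}/2 + u_{k+1}/2 for 1 ≤ k ≤ 117. This harmonic recurrence is solved by u_k = k/118, giving u_40 = 40/118 = 20/59.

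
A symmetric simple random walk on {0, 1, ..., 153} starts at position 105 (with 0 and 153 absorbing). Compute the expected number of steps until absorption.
E[τ | X_0 = 105] = 5040

Let v_k = E[τ | X_0 = k]. Boundary: v_0 = v_153 = 0. Recurrence: v_k = 1 + (v_{k-1} + v_{k+1})/2 for 1 ≤ k ≤ 152. The particular solution to v_k − (v_{k-1} + v_{k+1})/2 = 1 is v_k = −k^2. Adding homogeneous solution A + B k and matching boundaries gives v_k = k (153 − k). Substituting k = 105: v_105 = 105 · 48 = 5040.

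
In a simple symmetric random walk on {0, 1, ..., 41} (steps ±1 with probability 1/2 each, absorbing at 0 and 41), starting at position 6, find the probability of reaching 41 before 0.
P(hit 41 before 0) = 6/41

Let u_k = P(hit 41 before 0 | start at k). Then u_0 = 0, u_41 = 1, and u_k = u_{k-1}/2 + u_{k+1}/2 for 1 ≤ k ≤ 40. This harmonic recurrence is solved by u_k = k/41, giving u_6 = 6/41.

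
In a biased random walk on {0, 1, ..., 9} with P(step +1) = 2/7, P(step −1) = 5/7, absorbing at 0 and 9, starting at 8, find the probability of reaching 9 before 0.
P(hit 9 before 0) = (1 − (5/2)^8) / (1 − (5/2)^9) = 260246/650871

Let u_k denote P(reach 9 before 0 | start at k). Boundary: u_0 = 0, u_9 = 1. Recurrence: u_k = 2/7·u_{k+1} + 5/7·u_{k-1} for 1 ≤ k ≤ 8. Try u_k = A + B·r^k with r = q/p = (5/7)/(2/7) = 5/2. Substitution satisfies the recurrence; boundary conditions give:
  u_k = (1 − r^k) / (1 − r^N) = (1 − (5/2)^8) / (1 − (5/2)^9) = 260246/650871.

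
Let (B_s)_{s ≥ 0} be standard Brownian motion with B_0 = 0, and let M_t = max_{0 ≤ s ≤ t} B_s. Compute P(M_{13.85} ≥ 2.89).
P(M_{13.85} ≥ 2.89) = 2·P(B_{13.85} ≥ 2.89) = 2(1 − Φ(2.89/√13.85)) ≈ 0.4374

By the reflection principle for Brownian motion, P(M_t ≥ a) = 2 · P(B_t ≥ a) for a ≥ 0. Since B_t ~ N(0, t), P(B_t ≥ 2.89) = 1 − Φ(2.89/√t) = 1 − Φ(2.89/√13.85) = 1 − Φ(0.7766). So
  P(M_{13.85} ≥ 2.89) = 2(1 − Φ(0.7766)) ≈ 0.4374.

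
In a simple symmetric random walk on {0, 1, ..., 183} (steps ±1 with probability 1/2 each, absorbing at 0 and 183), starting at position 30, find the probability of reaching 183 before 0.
P(hit 183 before 0) = 30/183 = 10/61

Let u_k = P(hit 183 before 0 | start at k). Then u_0 = 0, u_183 = 1, and u_k = u_{k-1}/2 + u_{k+1}/2 for 1 ≤ k ≤ 182. This harmonic recurrence is solved by u_k = k/183, giving u_30 = 30/183 = 10/61.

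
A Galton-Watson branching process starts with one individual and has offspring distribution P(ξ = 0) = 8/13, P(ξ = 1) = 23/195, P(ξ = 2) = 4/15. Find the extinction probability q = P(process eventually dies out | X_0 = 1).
q = 1

Mean offspring μ = 0·8/13 + 1·23/195 + 2·4/15 = 127/195 ≤ 1. For μ ≤ 1 with offspring not concentrated at 1, the Galton-Watson process goes extinct almost surely, so q = 1.
(Algebraic check: The pgf is f(s) = 8/13 + 23/195·s + 4/15·s². The extinction probability q is the smallest fixed point of f in [0, 1]. Setting s = f(s):
  4/15·s² + (23/195 − 1)·s + 8/13 = 0
  4/15·s² − (8/13 + 4/15)·s + 8/13 = 0
which factors as (s − 1)·(4/15·s − 8/13) = 0, giving roots s = 1 and s = (8/13)/(4/15) = 30/13. Since 30/13 ≥ 1, the smallest root in [0, 1] is s = 1.)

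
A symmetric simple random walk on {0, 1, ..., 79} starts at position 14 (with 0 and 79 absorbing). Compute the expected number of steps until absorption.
E[τ | X_0 = 14] = 910

Let v_k = E[τ | X_0 = k]. Boundary: v_0 = v_79 = 0. Recurrence: v_k = 1 + (v_{k-1} + v_{k+1})/2 for 1 ≤ k ≤ 78. The particular solution to v_k − (v_{k-1} + v_{k+1})/2 = 1 is v_k = −k^2. Adding homogeneous solution A + B k and matching boundaries gives v_k = k (79 − k). Substituting k = 14: v_14 = 14 · 65 = 910.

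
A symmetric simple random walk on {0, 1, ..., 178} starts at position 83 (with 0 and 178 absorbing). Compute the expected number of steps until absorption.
E[τ | X_0 = 83] = 7885

Let v_k = E[τ | X_0 = k]. Boundary: v_0 = v_178 = 0. Recurrence: v_k = 1 + (v_{k-1} + v_{k+1})/2 for 1 ≤ k ≤ 177. The particular solution to v_k − (v_{k-1} + v_{k+1})/2 = 1 is v_k = −k^2. Adding homogeneous solution A + B k and matching boundaries gives v_k = k (178 − k). Substituting k = 83: v_83 = 83 · 95 = 7885.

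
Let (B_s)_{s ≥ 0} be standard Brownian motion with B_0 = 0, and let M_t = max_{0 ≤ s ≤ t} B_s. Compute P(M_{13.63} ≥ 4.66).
P(M_{13.63} ≥ 4.66) = 2·P(B_{13.63} ≥ 4.66) = 2(1 − Φ(4.66/√13.63)) ≈ 0.2069

By the reflection principle for Brownian motion, P(M_t ≥ a) = 2 · P(B_t ≥ a) for a ≥ 0. Since B_t ~ N(0, t), P(B_t ≥ 4.66) = 1 − Φ(4.66/√t) = 1 − Φ(4.66/√13.63) = 1 − Φ(1.2622). So
  P(M_{13.63} ≥ 4.66) = 2(1 − Φ(1.2622)) ≈ 0.2069.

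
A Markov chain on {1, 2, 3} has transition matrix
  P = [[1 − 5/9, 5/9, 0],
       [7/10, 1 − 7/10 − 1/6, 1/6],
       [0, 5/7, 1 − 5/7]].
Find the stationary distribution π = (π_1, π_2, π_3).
π = (189/374, 75/187, 35/374)

This is a birth-death chain on three states, which satisfies detailed balance: π_1 · P_{12} = π_2 · P_{21} and π_2 · P_{23} = π_3 · P_{32}.
From π_1 · 5/9 = π_2 · 7/10: π_2/π_1 = (5/9)/(7/10) = 50/63.
From π_2 · 1/6 = π_3 · 5/7: π_3/π_2 = (1/6)/(5/7) = 7/30.
Take π_1 proportional to 1; then unnormalized π = (1, 50/63, 5/27). Normalize by dividing by the sum 374/189:
  π = (189/374, 75/187, 35/374).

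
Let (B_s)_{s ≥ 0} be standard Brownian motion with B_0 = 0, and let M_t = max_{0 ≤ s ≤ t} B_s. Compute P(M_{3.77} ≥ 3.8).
P(M_{3.77} ≥ 3.8) = 2·P(B_{3.77} ≥ 3.8) = 2(1 − Φ(3.8/√3.77)) ≈ 0.0503

By the reflection principle for Brownian motion, P(M_t ≥ a) = 2 · P(B_t ≥ a) for a ≥ 0. Since B_t ~ N(0, t), P(B_t ≥ 3.8) = 1 − Φ(3.8/√t) = 1 − Φ(3.8/√3.77) = 1 − Φ(1.9571). So
  P(M_{3.77} ≥ 3.8) = 2(1 − Φ(1.9571)) ≈ 0.0503.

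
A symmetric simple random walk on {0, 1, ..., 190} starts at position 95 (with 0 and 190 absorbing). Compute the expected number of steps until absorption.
E[τ | X_0 = 95] = 9025

Let v_k = E[τ | X_0 = k]. Boundary: v_0 = v_190 = 0. Recurrence: v_k = 1 + (v_{k-1} + v_{k+1})/2 for 1 ≤ k ≤ 189. The particular solution to v_k − (v_{k-1} + v_{k+1})/2 = 1 is v_k = −k^2. Adding homogeneous solution A + B k and matching boundaries gives v_k = k (190 − k). Substituting k = 95: v_95 = 95 · 95 = 9025.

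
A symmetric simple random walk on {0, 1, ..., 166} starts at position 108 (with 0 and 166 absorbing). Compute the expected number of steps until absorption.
E[τ | X_0 = 108] = 6264

Let v_k = E[τ | X_0 = k]. Boundary: v_0 = v_166 = 0. Recurrence: v_k = 1 + (v_{k-1} + v_{k+1})/2 for 1 ≤ k ≤ 165. The particular solution to v_k − (v_{k-1} + v_{k+1})/2 = 1 is v_k = −k^2. Adding homogeneous solution A + B k and matching boundaries gives v_k = k (166 − k). Substituting k = 108: v_108 = 108 · 58 = 6264.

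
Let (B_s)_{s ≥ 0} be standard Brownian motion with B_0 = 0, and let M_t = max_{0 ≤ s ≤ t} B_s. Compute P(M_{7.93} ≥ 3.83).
P(M_{7.93} ≥ 3.83) = 2·P(B_{7.93} ≥ 3.83) = 2(1 − Φ(3.83/√7.93)) ≈ 0.1738

By the reflection principle for Brownian motion, P(M_t ≥ a) = 2 · P(B_t ≥ a) for a ≥ 0. Since B_t ~ N(0, t), P(B_t ≥ 3.83) = 1 − Φ(3.83/√t) = 1 − Φ(3.83/√7.93) = 1 − Φ(1.3601). So
  P(M_{7.93} ≥ 3.83) = 2(1 − Φ(1.3601)) ≈ 0.1738.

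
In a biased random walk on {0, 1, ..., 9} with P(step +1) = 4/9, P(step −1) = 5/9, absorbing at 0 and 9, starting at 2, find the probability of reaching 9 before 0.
P(hit 9 before 0) = (1 − (5/4)^2) / (1 − (5/4)^9) = 147456/1690981

Let u_k denote P(reach 9 before 0 | start at k). Boundary: u_0 = 0, u_9 = 1. Recurrence: u_k = 4/9·u_{k+1} + 5/9·u_{k-1} for 1 ≤ k ≤ 8. Try u_k = A + B·r^k with r = q/p = (5/9)/(4/9) = 5/4. Substitution satisfies the recurrence; boundary conditions give:
  u_k = (1 − r^k) / (1 − r^N) = (1 − (5/4)^2) / (1 − (5/4)^9) = 147456/1690981.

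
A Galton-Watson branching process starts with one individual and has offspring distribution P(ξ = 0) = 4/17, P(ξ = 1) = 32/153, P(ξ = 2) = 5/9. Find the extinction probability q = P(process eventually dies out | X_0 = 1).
q = 36/85

The pgf is f(s) = 4/17 + 32/153·s + 5/9·s². The extinction probability q is the smallest fixed point of f in [0, 1]. Setting s = f(s):
  5/9·s² + (32/153 − 1)·s + 4/17 = 0
  5/9·s² − (4/17 + 5/9)·s + 4/17 = 0
which factors as (s − 1)·(5/9·s − 4/17) = 0, giving roots s = 1 and s = (4/17)/(5/9) = 36/85.
Mean offspring μ = 32/153 + 2·5/9 = 202/153 > 1 (supercritical), so q < 1. The extinction probability is the smaller root: q = (4/17)/(5/9) = 36/85.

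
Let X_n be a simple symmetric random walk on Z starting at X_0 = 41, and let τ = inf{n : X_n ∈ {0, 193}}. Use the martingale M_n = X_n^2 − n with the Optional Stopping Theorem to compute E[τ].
E[τ] = 6232

M_n = X_n^2 − n is a martingale (since E[X_{n+1}^2 | F_n] = X_n^2 + 1). By OST (τ has finite mean in a bounded region), E[M_τ] = E[M_0] = X_0^2 − 0 = 41^2 = 1681. Also E[M_τ] = E[X_τ^2] − E[τ]. The walk exits at 0 or 193, with P(hit 193 first) = 41/193, so E[X_τ^2] = 193^2 · 41/193 + 0 = 7913. Thus E[τ] = E[X_τ^2] − E[M_τ] = 7913 − 1681 = 6232 = 41(193 − 41) = 6232.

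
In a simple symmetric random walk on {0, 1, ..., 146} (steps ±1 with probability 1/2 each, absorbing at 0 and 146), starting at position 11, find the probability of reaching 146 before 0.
P(hit 146 before 0) = 11/146

Let u_k = P(hit 146 before 0 | start at k). Then u_0 = 0, u_146 = 1, and u_k = u_{k-1}/2 + u_{k+1}/2 for 1 ≤ k ≤ 145. This harmonic recurrence is solved by u_k = k/146, giving u_11 = 11/146.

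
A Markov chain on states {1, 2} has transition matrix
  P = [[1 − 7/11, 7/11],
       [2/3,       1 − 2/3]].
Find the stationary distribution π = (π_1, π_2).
π_1 = 22/43, π_2 = 21/43

Solve πP = π with π_1 + π_2 = 1. From πP = π: π_1 · (1 − 7/11) + π_2 · 2/3 = π_1 ⇒ π_2 · 2/3 = π_1 · 7/11 ⇒ π_2/π_1 = (7/11)/(2/3) = 21/22. Together with π_1 + π_2 = 1:
  π_1 = (2/3)/(7/11 + 2/3) = (2/3)/(43/33) = 22/43,
  π_2 = (7/11)/(7/11 + 2/3) = (7/11)/(43/33) = 21/43.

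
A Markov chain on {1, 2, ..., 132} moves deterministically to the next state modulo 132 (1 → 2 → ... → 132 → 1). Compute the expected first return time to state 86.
E[T_86 | X_0 = 86] = 132

The chain cycles deterministically, so starting at state 86 it returns in exactly 132 steps. Equivalently, the stationary distribution is uniform π_j = 1/132 for every state j, so by Kac's formula E[T_86] = 1/π_86 = 132.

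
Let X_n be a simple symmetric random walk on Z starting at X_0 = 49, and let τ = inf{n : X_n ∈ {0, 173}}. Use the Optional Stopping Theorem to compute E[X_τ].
E[X_τ] = 49

X_n is a martingale and τ is a bounded-mean stopping time (indeed τ is finite a.s. with bounded expectation since the walk is in a bounded region). By the OST, E[X_τ] = E[X_0] = 49. Equivalently: E[X_τ] = 173 · P(hit 173 first) + 0 · P(hit 0 first) = 173 · (49/173) = 49.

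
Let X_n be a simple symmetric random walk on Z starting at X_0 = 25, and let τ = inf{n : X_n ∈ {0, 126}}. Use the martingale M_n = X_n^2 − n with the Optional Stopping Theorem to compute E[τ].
E[τ] = 2525

M_n = X_n^2 − n is a martingale (since E[X_{n+1}^2 | F_n] = X_n^2 + 1). By OST (τ has finite mean in a bounded region), E[M_τ] = E[M_0] = X_0^2 − 0 = 25^2 = 625. Also E[M_τ] = E[X_τ^2] − E[τ]. The walk exits at 0 or 126, with P(hit 126 first) = 25/126, so E[X_τ^2] = 126^2 · 25/126 + 0 = 3150. Thus E[τ] = E[X_τ^2] − E[M_τ] = 3150 − 625 = 2525 = 25(126 − 25) = 2525.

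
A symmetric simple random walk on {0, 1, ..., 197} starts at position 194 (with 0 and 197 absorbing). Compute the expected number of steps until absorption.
E[τ | X_0 = 194] = 582

Let v_k = E[τ | X_0 = k]. Boundary: v_0 = v_197 = 0. Recurrence: v_k = 1 + (v_{k-1} + v_{k+1})/2 for 1 ≤ k ≤ 196. The particular solution to v_k − (v_{k-1} + v_{k+1})/2 = 1 is v_k = −k^2. Adding homogeneous solution A + B k and matching boundaries gives v_k = k (197 − k). Substituting k = 194: v_194 = 194 · 3 = 582.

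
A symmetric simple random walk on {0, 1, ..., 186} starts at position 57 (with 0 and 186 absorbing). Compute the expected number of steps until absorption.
E[τ | X_0 = 57] = 7353

Let v_k = E[τ | X_0 = k]. Boundary: v_0 = v_186 = 0. Recurrence: v_k = 1 + (v_{k-1} + v_{k+1})/2 for 1 ≤ k ≤ 185. The particular solution to v_k − (v_{k-1} + v_{k+1})/2 = 1 is v_k = −k^2. Adding homogeneous solution A + B k and matching boundaries gives v_k = k (186 − k). Substituting k = 57: v_57 = 57 · 129 = 7353.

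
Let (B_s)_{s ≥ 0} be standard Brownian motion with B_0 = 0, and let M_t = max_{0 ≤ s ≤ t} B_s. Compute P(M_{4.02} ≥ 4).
P(M_{4.02} ≥ 4) = 2·P(B_{4.02} ≥ 4) = 2(1 − Φ(4/√4.02)) ≈ 0.0460

By the reflection principle for Brownian motion, P(M_t ≥ a) = 2 · P(B_t ≥ a) for a ≥ 0. Since B_t ~ N(0, t), P(B_t ≥ 4) = 1 − Φ(4/√t) = 1 − Φ(4/√4.02) = 1 − Φ(1.9950). So
  P(M_{4.02} ≥ 4) = 2(1 − Φ(1.9950)) ≈ 0.0460.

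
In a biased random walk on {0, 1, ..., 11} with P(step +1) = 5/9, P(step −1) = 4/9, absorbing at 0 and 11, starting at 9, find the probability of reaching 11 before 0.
P(hit 11 before 0) = (1 − (4/5)^9) / (1 − (4/5)^11) = 42274525/44633821

Let u_k denote P(reach 11 before 0 | start at k). Boundary: u_0 = 0, u_11 = 1. Recurrence: u_k = 5/9·u_{k+1} + 4/9·u_{k-1} for 1 ≤ k ≤ 10. Try u_k = A + B·r^k with r = q/p = (4/9)/(5/9) = 4/5. Substitution satisfies the recurrence; boundary conditions give:
  u_k = (1 − r^k) / (1 − r^N) = (1 − (4/5)^9) / (1 − (4/5)^11) = 42274525/44633821.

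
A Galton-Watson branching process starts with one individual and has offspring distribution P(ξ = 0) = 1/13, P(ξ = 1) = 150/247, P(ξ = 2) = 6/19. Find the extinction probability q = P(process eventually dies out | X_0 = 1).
q = 19/78

The pgf is f(s) = 1/13 + 150/247·s + 6/19·s². The extinction probability q is the smallest fixed point of f in [0, 1]. Setting s = f(s):
  6/19·s² + (150/247 − 1)·s + 1/13 = 0
  6/19·s² − (1/13 + 6/19)·s + 1/13 = 0
which factors as (s − 1)·(6/19·s − 1/13) = 0, giving roots s = 1 and s = (1/13)/(6/19) = 19/78.
Mean offspring μ = 150/247 + 2·6/19 = 306/247 > 1 (supercritical), so q < 1. The extinction probability is the smaller root: q = (1/13)/(6/19) = 19/78.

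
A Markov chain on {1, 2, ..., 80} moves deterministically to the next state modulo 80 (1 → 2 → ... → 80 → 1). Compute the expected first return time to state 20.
E[T_20 | X_0 = 20] = 80

The chain cycles deterministically, so starting at state 20 it returns in exactly 80 steps. Equivalently, the stationary distribution is uniform π_j = 1/80 for every state j, so by Kac's formula E[T_20] = 1/π_20 = 80.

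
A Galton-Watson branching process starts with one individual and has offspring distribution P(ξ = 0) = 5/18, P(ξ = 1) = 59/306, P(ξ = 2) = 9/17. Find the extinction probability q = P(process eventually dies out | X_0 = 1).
q = 85/162

The pgf is f(s) = 5/18 + 59/306·s + 9/17·s². The extinction probability q is the smallest fixed point of f in [0, 1]. Setting s = f(s):
  9/17·s² + (59/306 − 1)·s + 5/18 = 0
  9/17·s² − (5/18 + 9/17)·s + 5/18 = 0
which factors as (s − 1)·(9/17·s − 5/18) = 0, giving roots s = 1 and s = (5/18)/(9/17) = 85/162.
Mean offspring μ = 59/306 + 2·9/17 = 383/306 > 1 (supercritical), so q < 1. The extinction probability is the smaller root: q = (5/18)/(9/17) = 85/162.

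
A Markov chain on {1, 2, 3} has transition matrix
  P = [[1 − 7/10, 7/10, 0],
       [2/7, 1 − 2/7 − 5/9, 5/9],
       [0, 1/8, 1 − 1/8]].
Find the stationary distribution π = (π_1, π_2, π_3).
π = (180/2581, 441/2581, 1960/2581)

This is a birth-death chain on three states, which satisfies detailed balance: π_1 · P_{12} = π_2 · P_{21} and π_2 · P_{23} = π_3 · P_{32}.
From π_1 · 7/10 = π_2 · 2/7: π_2/π_1 = (7/10)/(2/7) = 49/20.
From π_2 · 5/9 = π_3 · 1/8: π_3/π_2 = (5/9)/(1/8) = 40/9.
Take π_1 proportional to 1; then unnormalized π = (1, 49/20, 98/9). Normalize by dividing by the sum 2581/180:
  π = (180/2581, 441/2581, 1960/2581).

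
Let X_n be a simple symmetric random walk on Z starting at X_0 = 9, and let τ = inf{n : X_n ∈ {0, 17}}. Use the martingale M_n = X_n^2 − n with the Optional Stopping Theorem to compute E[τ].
E[τ] = 72

M_n = X_n^2 − n is a martingale (since E[X_{n+1}^2 | F_n] = X_n^2 + 1). By OST (τ has finite mean in a bounded region), E[M_τ] = E[M_0] = X_0^2 − 0 = 9^2 = 81. Also E[M_τ] = E[X_τ^2] − E[τ]. The walk exits at 0 or 17, with P(hit 17 first) = 9/17, so E[X_τ^2] = 17^2 · 9/17 + 0 = 153. Thus E[τ] = E[X_τ^2] − E[M_τ] = 153 − 81 = 72 = 9(17 − 9) = 72.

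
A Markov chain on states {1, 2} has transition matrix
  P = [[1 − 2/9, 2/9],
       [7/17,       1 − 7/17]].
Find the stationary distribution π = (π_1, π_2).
π_1 = 63/97, π_2 = 34/97

Solve πP = π with π_1 + π_2 = 1. From πP = π: π_1 · (1 − 2/9) + π_2 · 7/17 = π_1 ⇒ π_2 · 7/17 = π_1 · 2/9 ⇒ π_2/π_1 = (2/9)/(7/17) = 34/63. Together with π_1 + π_2 = 1:
  π_1 = (7/17)/(2/9 + 7/17) = (7/17)/(97/153) = 63/97,
  π_2 = (2/9)/(2/9 + 7/17) = (2/9)/(97/153) = 34/97.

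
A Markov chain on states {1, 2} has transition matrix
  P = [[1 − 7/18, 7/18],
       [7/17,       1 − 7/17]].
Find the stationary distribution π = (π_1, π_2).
π_1 = 18/35, π_2 = 17/35

Solve πP = π with π_1 + π_2 = 1. From πP = π: π_1 · (1 − 7/18) + π_2 · 7/17 = π_1 ⇒ π_2 · 7/17 = π_1 · 7/18 ⇒ π_2/π_1 = (7/18)/(7/17) = 17/18. Together with π_1 + π_2 = 1:
  π_1 = (7/17)/(7/18 + 7/17) = (7/17)/(245/306) = 18/35,
  π_2 = (7/18)/(7/18 + 7/17) = (7/18)/(245/306) = 17/35.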